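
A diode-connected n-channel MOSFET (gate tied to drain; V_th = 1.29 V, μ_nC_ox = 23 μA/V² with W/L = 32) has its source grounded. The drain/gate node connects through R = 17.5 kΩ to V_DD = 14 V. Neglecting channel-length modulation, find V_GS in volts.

V_GS = 2.62 V

With gate tied to drain, V_GS = V_DS ≥ V_GS − V_th, so the device is in saturation.
k_n = μ_nC_ox · (W/L) = 0.736 mA/V².
KCL at the drain: ½ k_n (V_GS − V_th)² = (V_DD − V_GS)/R.
Let x = V_GS − 1.29. Then 6.44 x² + x − 12.71 = 0, giving x = 1.33 V (positive root), so V_GS = 2.62 V.
I_D = (V_DD − V_GS)/R = (14 − 2.62) / 17.5 = 0.65 mA.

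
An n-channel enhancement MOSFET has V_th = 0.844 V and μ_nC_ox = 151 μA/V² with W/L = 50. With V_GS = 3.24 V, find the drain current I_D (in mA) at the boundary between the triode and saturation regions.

At the boundary V_DS = V_ov = V_GS − V_th = 3.24 − 0.844 = 2.4 V.
k_n = μ_nC_ox · (W/L) = 7.55 mA/V².
I_D = ½ k_n V_ov² = 0.5 × 7.55 × 2.4² = 21.7 mA.

I_D = 21.7 mA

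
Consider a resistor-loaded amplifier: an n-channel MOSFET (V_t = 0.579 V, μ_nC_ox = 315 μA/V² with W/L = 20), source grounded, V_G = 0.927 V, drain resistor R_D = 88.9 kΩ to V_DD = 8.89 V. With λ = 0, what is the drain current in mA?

I_D = 0.0995 mA

V_GS = V_G = 0.927 V, so V_ov = 0.927 − 0.579 = 0.348 V.
k_n = μ_nC_ox · (W/L) = 6.3 mA/V².
Assume saturation: I_D = ½ k_n V_ov² = 0.5 × 6.3 × 0.348² = 0.381 mA, giving V_DS = V_DD − I_D R_D = 8.89 − 0.381 × 88.9 = -25 V.
But -25 V < V_ov = 0.348 V, so the device is actually in triode.
In triode I_D = k_n[V_ov V_DS − ½ V_DS²] and I_D = (V_DD − V_DS)/R_D. Equating: 280 V_DS² − 195.9 V_DS + 8.89 = 0, giving V_DS = 0.0488 V (the root below V_ov).
I_D = (8.89 − 0.0488) / 88.9 = 0.0995 mA.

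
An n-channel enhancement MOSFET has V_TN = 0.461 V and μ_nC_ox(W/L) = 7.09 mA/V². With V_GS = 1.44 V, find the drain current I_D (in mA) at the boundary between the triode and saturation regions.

At the boundary V_DS = V_ov = V_GS − V_TN = 1.44 − 0.461 = 0.979 V.
I_D = ½ k_n V_ov² = 0.5 × 7.09 × 0.979² = 3.4 mA.

I_D = 3.40 mA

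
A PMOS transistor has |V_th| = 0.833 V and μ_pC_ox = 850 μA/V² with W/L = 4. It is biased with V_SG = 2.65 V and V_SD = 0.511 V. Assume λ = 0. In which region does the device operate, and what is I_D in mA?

Triode; I_D = 2.71 mA

k_p = μ_pC_ox · (W/L) = 3.4 mA/V².
V_ov = V_SG − |V_th| = 2.65 − 0.833 = 1.82 V.
Since V_SD = 0.511 V < V_ov = 1.82 V, the device is in the triode region.
I_D = k_p [V_ov · V_SD − ½ V_SD²] = 3.4 × [1.82 × 0.511 − 0.5 × 0.511²] = 2.71 mA.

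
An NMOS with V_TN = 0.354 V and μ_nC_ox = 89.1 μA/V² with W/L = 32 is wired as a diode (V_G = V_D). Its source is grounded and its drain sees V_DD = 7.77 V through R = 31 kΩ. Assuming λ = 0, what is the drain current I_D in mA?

I_D = 0.226 mA

With gate tied to drain, V_GS = V_DS ≥ V_GS − V_TN, so the device is in saturation.
k_n = μ_nC_ox · (W/L) = 2.851 mA/V².
KCL at the drain: ½ k_n (V_GS − V_TN)² = (V_DD − V_GS)/R.
Let x = V_GS − 0.354. Then 44.2 x² + x − 7.416 = 0, giving x = 0.398 V (positive root), so V_GS = 0.752 V.
I_D = (V_DD − V_GS)/R = (7.77 − 0.752) / 31 = 0.226 mA.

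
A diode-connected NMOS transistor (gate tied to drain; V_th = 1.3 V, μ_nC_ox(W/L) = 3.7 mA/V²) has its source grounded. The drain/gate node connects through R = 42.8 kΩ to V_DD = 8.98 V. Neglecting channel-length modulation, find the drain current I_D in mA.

With gate tied to drain, V_GS = V_DS ≥ V_GS − V_th, so the device is in saturation.
KCL at the drain: ½ k_n (V_GS − V_th)² = (V_DD − V_GS)/R.
Let x = V_GS − 1.3. Then 79.2 x² + x − 7.68 = 0, giving x = 0.305 V (positive root), so V_GS = 1.61 V.
I_D = (V_DD − V_GS)/R = (8.98 − 1.61) / 42.8 = 0.172 mA.

I_D = 0.172 mA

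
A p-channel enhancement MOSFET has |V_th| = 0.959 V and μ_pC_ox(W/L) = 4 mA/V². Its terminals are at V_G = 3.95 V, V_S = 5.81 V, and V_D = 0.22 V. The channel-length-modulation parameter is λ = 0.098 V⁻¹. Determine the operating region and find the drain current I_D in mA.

V_SG = V_S − V_G = 5.81 − 3.95 = 1.86 V; V_SD = V_S − V_D = 5.81 − 0.22 = 5.59 V.
V_ov = V_SG − |V_th| = 1.86 − 0.959 = 0.901 V.
Since V_SD = 5.59 V ≥ V_ov = 0.901 V, the device is in saturation.
I_D = ½ k_p V_ov² (1 + λ V_SD) = 0.5 × 4 × 0.901² × (1 + 0.098 × 5.59) = 2.51 mA.

Saturation; I_D = 2.51 mA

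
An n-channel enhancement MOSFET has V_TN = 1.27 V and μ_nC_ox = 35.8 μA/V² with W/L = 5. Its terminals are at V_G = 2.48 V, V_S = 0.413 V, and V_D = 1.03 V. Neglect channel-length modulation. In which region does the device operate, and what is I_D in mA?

Triode; I_D = 0.0540 mA

V_GS = V_G − V_S = 2.48 − 0.413 = 2.07 V; V_DS = V_D − V_S = 1.03 − 0.413 = 0.617 V.
k_n = μ_nC_ox · (W/L) = 0.179 mA/V².
V_ov = V_GS − V_TN = 2.07 − 1.27 = 0.797 V.
Since V_DS = 0.617 V < V_ov = 0.797 V, the device is in the triode region.
I_D = k_n [V_ov · V_DS − ½ V_DS²] = 0.179 × [0.797 × 0.617 − 0.5 × 0.617²] = 0.054 mA.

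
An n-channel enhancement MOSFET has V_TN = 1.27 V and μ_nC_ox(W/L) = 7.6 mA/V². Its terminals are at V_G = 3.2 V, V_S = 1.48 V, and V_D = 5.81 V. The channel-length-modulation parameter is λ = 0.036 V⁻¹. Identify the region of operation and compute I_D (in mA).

V_GS = V_G − V_S = 3.2 − 1.48 = 1.72 V; V_DS = V_D − V_S = 5.81 − 1.48 = 4.33 V.
V_ov = V_GS − V_TN = 1.72 − 1.27 = 0.45 V.
Since V_DS = 4.33 V ≥ V_ov = 0.45 V, the device is in saturation.
I_D = ½ k_n V_ov² (1 + λ V_DS) = 0.5 × 7.6 × 0.45² × (1 + 0.036 × 4.33) = 0.889 mA.

Saturation; I_D = 0.889 mA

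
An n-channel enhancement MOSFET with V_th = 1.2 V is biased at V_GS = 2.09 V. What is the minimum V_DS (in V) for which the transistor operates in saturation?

V_DS,sat = 0.890 V

The boundary between triode and saturation is V_DS = V_GS − V_th = V_ov.
V_ov = 2.09 − 1.2 = 0.89 V.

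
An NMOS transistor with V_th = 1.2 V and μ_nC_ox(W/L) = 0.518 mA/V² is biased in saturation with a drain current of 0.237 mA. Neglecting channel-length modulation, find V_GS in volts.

V_GS = 2.16 V

In saturation I_D = ½ k_n (V_GS − V_th)², so V_GS − V_th = √(2 I_D / k_n) = √(2 × 0.237 / 0.518) = 0.957 V.
V_GS = 1.2 + 0.957 = 2.16 V.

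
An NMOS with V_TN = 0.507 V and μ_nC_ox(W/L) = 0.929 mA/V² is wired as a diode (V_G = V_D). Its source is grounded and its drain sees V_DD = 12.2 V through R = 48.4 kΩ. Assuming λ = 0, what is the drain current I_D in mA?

With gate tied to drain, V_GS = V_DS ≥ V_GS − V_TN, so the device is in saturation.
KCL at the drain: ½ k_n (V_GS − V_TN)² = (V_DD − V_GS)/R.
Let x = V_GS − 0.507. Then 22.5 x² + x − 11.69 = 0, giving x = 0.699 V (positive root), so V_GS = 1.21 V.
I_D = (V_DD − V_GS)/R = (12.2 − 1.21) / 48.4 = 0.227 mA.

I_D = 0.227 mA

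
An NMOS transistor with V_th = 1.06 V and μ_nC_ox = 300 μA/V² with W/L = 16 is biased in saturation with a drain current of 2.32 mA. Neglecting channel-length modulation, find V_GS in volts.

k_n = μ_nC_ox · (W/L) = 4.8 mA/V².
In saturation I_D = ½ k_n (V_GS − V_th)², so V_GS − V_th = √(2 I_D / k_n) = √(2 × 2.32 / 4.8) = 0.983 V.
V_GS = 1.06 + 0.983 = 2.04 V.

V_GS = 2.04 V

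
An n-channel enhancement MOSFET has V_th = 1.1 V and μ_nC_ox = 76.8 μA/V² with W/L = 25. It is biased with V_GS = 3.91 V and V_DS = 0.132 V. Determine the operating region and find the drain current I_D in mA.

k_n = μ_nC_ox · (W/L) = 1.92 mA/V².
V_ov = V_GS − V_th = 3.91 − 1.1 = 2.81 V.
Since V_DS = 0.132 V < V_ov = 2.81 V, the device is in the triode region.
I_D = k_n [V_ov · V_DS − ½ V_DS²] = 1.92 × [2.81 × 0.132 − 0.5 × 0.132²] = 0.695 mA.

Triode; I_D = 0.695 mA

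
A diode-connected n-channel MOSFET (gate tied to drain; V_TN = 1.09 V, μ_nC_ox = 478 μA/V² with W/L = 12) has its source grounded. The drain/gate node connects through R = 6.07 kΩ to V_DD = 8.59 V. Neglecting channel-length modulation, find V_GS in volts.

V_GS = 1.72 V

With gate tied to drain, V_GS = V_DS ≥ V_GS − V_TN, so the device is in saturation.
k_n = μ_nC_ox · (W/L) = 5.736 mA/V².
KCL at the drain: ½ k_n (V_GS − V_TN)² = (V_DD − V_GS)/R.
Let x = V_GS − 1.09. Then 17.4 x² + x − 7.5 = 0, giving x = 0.628 V (positive root), so V_GS = 1.72 V.
I_D = (V_DD − V_GS)/R = (8.59 − 1.72) / 6.07 = 1.13 mA.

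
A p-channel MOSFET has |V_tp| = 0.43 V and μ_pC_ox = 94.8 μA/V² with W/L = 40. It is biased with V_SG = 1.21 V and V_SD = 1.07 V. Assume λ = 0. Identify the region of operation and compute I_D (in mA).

Saturation; I_D = 1.15 mA

k_p = μ_pC_ox · (W/L) = 3.792 mA/V².
V_ov = V_SG − |V_tp| = 1.21 − 0.43 = 0.78 V.
Since V_SD = 1.07 V ≥ V_ov = 0.78 V, the device is in saturation.
I_D = ½ k_p V_ov² = 0.5 × 3.792 × 0.78² = 1.15 mA.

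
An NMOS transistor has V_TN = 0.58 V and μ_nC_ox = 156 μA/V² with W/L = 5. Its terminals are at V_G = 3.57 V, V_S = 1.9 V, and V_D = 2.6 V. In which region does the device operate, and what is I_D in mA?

Triode; I_D = 0.404 mA

V_GS = V_G − V_S = 3.57 − 1.9 = 1.67 V; V_DS = V_D − V_S = 2.6 − 1.9 = 0.7 V.
k_n = μ_nC_ox · (W/L) = 0.78 mA/V².
V_ov = V_GS − V_TN = 1.67 − 0.58 = 1.09 V.
Since V_DS = 0.7 V < V_ov = 1.09 V, the device is in the triode region.
I_D = k_n [V_ov · V_DS − ½ V_DS²] = 0.78 × [1.09 × 0.7 − 0.5 × 0.7²] = 0.404 mA.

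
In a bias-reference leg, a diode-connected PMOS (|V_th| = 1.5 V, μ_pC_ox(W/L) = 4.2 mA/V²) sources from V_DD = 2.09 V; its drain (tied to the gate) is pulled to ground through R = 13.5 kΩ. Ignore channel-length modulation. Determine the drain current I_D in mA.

With gate tied to drain, V_SG = V_SD ≥ V_SG − |V_th|, so the device is in saturation.
KCL at the drain: ½ k_p (V_SG − |V_th|)² = (V_DD − V_SG)/R.
Let x = V_SG − 1.5. Then 28.4 x² + x − 0.59 = 0, giving x = 0.128 V (positive root), so V_SG = 1.63 V.
I_D = (V_DD − V_SG)/R = (2.09 − 1.63) / 13.5 = 0.0342 mA.

I_D = 0.0342 mA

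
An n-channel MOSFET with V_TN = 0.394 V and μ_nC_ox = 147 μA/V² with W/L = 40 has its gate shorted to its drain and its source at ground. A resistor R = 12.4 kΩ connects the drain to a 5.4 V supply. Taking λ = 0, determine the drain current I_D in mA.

With gate tied to drain, V_GS = V_DS ≥ V_GS − V_TN, so the device is in saturation.
k_n = μ_nC_ox · (W/L) = 5.88 mA/V².
KCL at the drain: ½ k_n (V_GS − V_TN)² = (V_DD − V_GS)/R.
Let x = V_GS − 0.394. Then 36.5 x² + x − 5.006 = 0, giving x = 0.357 V (positive root), so V_GS = 0.751 V.
I_D = (V_DD − V_GS)/R = (5.4 − 0.751) / 12.4 = 0.375 mA.

I_D = 0.375 mA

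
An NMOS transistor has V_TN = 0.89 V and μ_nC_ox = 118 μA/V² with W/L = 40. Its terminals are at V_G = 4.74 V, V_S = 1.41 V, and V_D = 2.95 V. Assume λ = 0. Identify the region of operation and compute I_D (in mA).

V_GS = V_G − V_S = 4.74 − 1.41 = 3.33 V; V_DS = V_D − V_S = 2.95 − 1.41 = 1.54 V.
k_n = μ_nC_ox · (W/L) = 4.72 mA/V².
V_ov = V_GS − V_TN = 3.33 − 0.89 = 2.44 V.
Since V_DS = 1.54 V < V_ov = 2.44 V, the device is in the triode region.
I_D = k_n [V_ov · V_DS − ½ V_DS²] = 4.72 × [2.44 × 1.54 − 0.5 × 1.54²] = 12.1 mA.

Triode; I_D = 12.1 mA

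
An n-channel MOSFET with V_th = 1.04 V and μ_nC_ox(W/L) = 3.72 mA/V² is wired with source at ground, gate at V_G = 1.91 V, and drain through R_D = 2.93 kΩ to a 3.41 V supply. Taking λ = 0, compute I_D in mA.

I_D = 1.02 mA

V_GS = V_G = 1.91 V, so V_ov = 1.91 − 1.04 = 0.87 V.
Assume saturation: I_D = ½ k_n V_ov² = 0.5 × 3.72 × 0.87² = 1.41 mA, giving V_DS = V_DD − I_D R_D = 3.41 − 1.41 × 2.93 = -0.715 V.
But -0.715 V < V_ov = 0.87 V, so the device is actually in triode.
In triode I_D = k_n[V_ov V_DS − ½ V_DS²] and I_D = (V_DD − V_DS)/R_D. Equating: 5.45 V_DS² − 10.48 V_DS + 3.41 = 0, giving V_DS = 0.415 V (the root below V_ov).
I_D = (3.41 − 0.415) / 2.93 = 1.02 mA.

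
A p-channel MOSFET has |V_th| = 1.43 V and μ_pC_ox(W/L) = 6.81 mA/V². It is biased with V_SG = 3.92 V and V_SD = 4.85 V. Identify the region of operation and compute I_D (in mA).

Saturation; I_D = 21.1 mA

V_ov = V_SG − |V_th| = 3.92 − 1.43 = 2.49 V.
Since V_SD = 4.85 V ≥ V_ov = 2.49 V, the device is in saturation.
I_D = ½ k_p V_ov² = 0.5 × 6.81 × 2.49² = 21.1 mA.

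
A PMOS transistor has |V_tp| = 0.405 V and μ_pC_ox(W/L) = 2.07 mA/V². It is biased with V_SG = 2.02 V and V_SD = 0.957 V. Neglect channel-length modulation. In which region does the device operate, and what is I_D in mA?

V_ov = V_SG − |V_tp| = 2.02 − 0.405 = 1.61 V.
Since V_SD = 0.957 V < V_ov = 1.61 V, the device is in the triode region.
I_D = k_p [V_ov · V_SD − ½ V_SD²] = 2.07 × [1.61 × 0.957 − 0.5 × 0.957²] = 2.25 mA.

Triode; I_D = 2.25 mA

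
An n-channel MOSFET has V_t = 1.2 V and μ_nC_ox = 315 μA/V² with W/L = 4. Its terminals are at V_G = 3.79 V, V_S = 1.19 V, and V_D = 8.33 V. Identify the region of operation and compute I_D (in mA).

Saturation; I_D = 1.23 mA

V_GS = V_G − V_S = 3.79 − 1.19 = 2.6 V; V_DS = V_D − V_S = 8.33 − 1.19 = 7.14 V.
k_n = μ_nC_ox · (W/L) = 1.26 mA/V².
V_ov = V_GS − V_t = 2.6 − 1.2 = 1.4 V.
Since V_DS = 7.14 V ≥ V_ov = 1.4 V, the device is in saturation.
I_D = ½ k_n V_ov² = 0.5 × 1.26 × 1.4² = 1.23 mA.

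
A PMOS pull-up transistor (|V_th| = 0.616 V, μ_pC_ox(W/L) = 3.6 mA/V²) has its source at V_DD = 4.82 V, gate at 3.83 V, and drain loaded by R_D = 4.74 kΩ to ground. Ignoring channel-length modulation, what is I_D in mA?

V_SG = V_DD − V_G = 4.82 − 3.83 = 0.99 V, so V_ov = 0.99 − 0.616 = 0.374 V.
Assume saturation: I_D = ½ k_p V_ov² = 0.5 × 3.6 × 0.374² = 0.252 mA, giving V_SD = V_DD − I_D R_D = 4.82 − 0.252 × 4.74 = 3.63 V.
V_SD = 3.63 V ≥ V_ov = 0.374 V, confirming saturation.

I_D = 0.252 mA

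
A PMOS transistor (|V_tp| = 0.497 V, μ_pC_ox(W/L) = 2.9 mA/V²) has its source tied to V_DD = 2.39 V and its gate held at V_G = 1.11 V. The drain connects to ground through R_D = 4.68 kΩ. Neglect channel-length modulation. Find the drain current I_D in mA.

I_D = 0.460 mA

V_SG = V_DD − V_G = 2.39 − 1.11 = 1.28 V, so V_ov = 1.28 − 0.497 = 0.783 V.
Assume saturation: I_D = ½ k_p V_ov² = 0.5 × 2.9 × 0.783² = 0.889 mA, giving V_SD = V_DD − I_D R_D = 2.39 − 0.889 × 4.68 = -1.77 V.
But -1.77 V < V_ov = 0.783 V, so the device is actually in triode.
In triode I_D = k_p[V_ov V_SD − ½ V_SD²] and I_D = (V_DD − V_SD)/R_D. Equating: 6.79 V_SD² − 11.63 V_SD + 2.39 = 0, giving V_SD = 0.239 V (the root below V_ov).
I_D = (2.39 − 0.239) / 4.68 = 0.46 mA.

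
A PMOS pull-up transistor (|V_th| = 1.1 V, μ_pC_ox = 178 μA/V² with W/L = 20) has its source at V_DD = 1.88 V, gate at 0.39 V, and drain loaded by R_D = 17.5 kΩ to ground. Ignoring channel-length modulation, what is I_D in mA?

I_D = 0.103 mA

V_SG = V_DD − V_G = 1.88 − 0.39 = 1.49 V, so V_ov = 1.49 − 1.1 = 0.39 V.
k_p = μ_pC_ox · (W/L) = 3.56 mA/V².
Assume saturation: I_D = ½ k_p V_ov² = 0.5 × 3.56 × 0.39² = 0.271 mA, giving V_SD = V_DD − I_D R_D = 1.88 − 0.271 × 17.5 = -2.86 V.
But -2.86 V < V_ov = 0.39 V, so the device is actually in triode.
In triode I_D = k_p[V_ov V_SD − ½ V_SD²] and I_D = (V_DD − V_SD)/R_D. Equating: 31.2 V_SD² − 25.3 V_SD + 1.88 = 0, giving V_SD = 0.0827 V (the root below V_ov).
I_D = (1.88 − 0.0827) / 17.5 = 0.103 mA.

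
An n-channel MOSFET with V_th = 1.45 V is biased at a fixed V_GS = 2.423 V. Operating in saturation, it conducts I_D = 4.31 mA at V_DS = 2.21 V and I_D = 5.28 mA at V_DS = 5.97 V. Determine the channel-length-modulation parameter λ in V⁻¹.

λ = 0.0690 V⁻¹

With V_GS fixed, I_D ∝ (1 + λ V_DS) in saturation, so I_D2/I_D1 = (1 + λ V_DS2)/(1 + λ V_DS1).
5.28/4.31 = 1.225 = (1 + 5.97 λ)/(1 + 2.21 λ).
Solving: λ (I_D1 V_DS2 − I_D2 V_DS1) = I_D2 − I_D1, so λ = (5.28 − 4.31) / (4.31 × 5.97 − 5.28 × 2.21) = 0.97 / 14.1 = 0.069 V⁻¹.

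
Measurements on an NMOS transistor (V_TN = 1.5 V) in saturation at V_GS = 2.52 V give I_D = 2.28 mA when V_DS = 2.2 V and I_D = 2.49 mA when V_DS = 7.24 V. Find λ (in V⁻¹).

λ = 0.0190 V⁻¹

With V_GS fixed, I_D ∝ (1 + λ V_DS) in saturation, so I_D2/I_D1 = (1 + λ V_DS2)/(1 + λ V_DS1).
2.49/2.28 = 1.092 = (1 + 7.24 λ)/(1 + 2.2 λ).
Solving: λ (I_D1 V_DS2 − I_D2 V_DS1) = I_D2 − I_D1, so λ = (2.49 − 2.28) / (2.28 × 7.24 − 2.49 × 2.2) = 0.21 / 11 = 0.019 V⁻¹.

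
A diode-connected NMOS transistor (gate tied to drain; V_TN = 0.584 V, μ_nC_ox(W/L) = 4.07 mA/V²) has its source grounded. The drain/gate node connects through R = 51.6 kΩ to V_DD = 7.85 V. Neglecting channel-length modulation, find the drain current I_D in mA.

With gate tied to drain, V_GS = V_DS ≥ V_GS − V_TN, so the device is in saturation.
KCL at the drain: ½ k_n (V_GS − V_TN)² = (V_DD − V_GS)/R.
Let x = V_GS − 0.584. Then 105 x² + x − 7.266 = 0, giving x = 0.258 V (positive root), so V_GS = 0.842 V.
I_D = (V_DD − V_GS)/R = (7.85 − 0.842) / 51.6 = 0.136 mA.

I_D = 0.136 mA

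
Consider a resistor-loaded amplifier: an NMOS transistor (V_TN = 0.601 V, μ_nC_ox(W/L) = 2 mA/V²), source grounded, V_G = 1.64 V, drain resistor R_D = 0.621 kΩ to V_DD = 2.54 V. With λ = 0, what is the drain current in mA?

I_D = 1.08 mA

V_GS = V_G = 1.64 V, so V_ov = 1.64 − 0.601 = 1.04 V.
Assume saturation: I_D = ½ k_n V_ov² = 0.5 × 2 × 1.04² = 1.08 mA, giving V_DS = V_DD − I_D R_D = 2.54 − 1.08 × 0.621 = 1.87 V.
V_DS = 1.87 V ≥ V_ov = 1.04 V, confirming saturation.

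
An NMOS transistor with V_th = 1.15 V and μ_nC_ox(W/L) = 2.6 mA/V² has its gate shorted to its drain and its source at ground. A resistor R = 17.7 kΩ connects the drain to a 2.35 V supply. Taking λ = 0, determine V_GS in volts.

V_GS = 1.36 V

With gate tied to drain, V_GS = V_DS ≥ V_GS − V_th, so the device is in saturation.
KCL at the drain: ½ k_n (V_GS − V_th)² = (V_DD − V_GS)/R.
Let x = V_GS − 1.15. Then 23 x² + x − 1.2 = 0, giving x = 0.208 V (positive root), so V_GS = 1.36 V.
I_D = (V_DD − V_GS)/R = (2.35 − 1.36) / 17.7 = 0.0561 mA.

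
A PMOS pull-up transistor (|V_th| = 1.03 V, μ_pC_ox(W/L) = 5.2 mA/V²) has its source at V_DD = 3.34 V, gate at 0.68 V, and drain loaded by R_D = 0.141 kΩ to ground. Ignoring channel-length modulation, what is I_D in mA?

V_SG = V_DD − V_G = 3.34 − 0.68 = 2.66 V, so V_ov = 2.66 − 1.03 = 1.63 V.
Assume saturation: I_D = ½ k_p V_ov² = 0.5 × 5.2 × 1.63² = 6.91 mA, giving V_SD = V_DD − I_D R_D = 3.34 − 6.91 × 0.141 = 2.37 V.
V_SD = 2.37 V ≥ V_ov = 1.63 V, confirming saturation.

I_D = 6.91 mA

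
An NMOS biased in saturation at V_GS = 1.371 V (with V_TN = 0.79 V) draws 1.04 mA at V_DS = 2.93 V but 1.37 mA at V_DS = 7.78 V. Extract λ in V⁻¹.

λ = 0.0809 V⁻¹

With V_GS fixed, I_D ∝ (1 + λ V_DS) in saturation, so I_D2/I_D1 = (1 + λ V_DS2)/(1 + λ V_DS1).
1.37/1.04 = 1.317 = (1 + 7.78 λ)/(1 + 2.93 λ).
Solving: λ (I_D1 V_DS2 − I_D2 V_DS1) = I_D2 − I_D1, so λ = (1.37 − 1.04) / (1.04 × 7.78 − 1.37 × 2.93) = 0.33 / 4.08 = 0.0809 V⁻¹.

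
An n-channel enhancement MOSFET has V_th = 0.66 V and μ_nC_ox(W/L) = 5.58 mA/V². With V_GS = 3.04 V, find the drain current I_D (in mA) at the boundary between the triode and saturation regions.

I_D = 15.8 mA

At the boundary V_DS = V_ov = V_GS − V_th = 3.04 − 0.66 = 2.38 V.
I_D = ½ k_n V_ov² = 0.5 × 5.58 × 2.38² = 15.8 mA.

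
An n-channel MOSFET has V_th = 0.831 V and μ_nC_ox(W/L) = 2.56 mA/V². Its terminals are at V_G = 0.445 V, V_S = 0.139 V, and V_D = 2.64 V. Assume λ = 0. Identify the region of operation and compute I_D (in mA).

V_GS = V_G − V_S = 0.445 − 0.139 = 0.306 V; V_DS = V_D − V_S = 2.64 − 0.139 = 2.5 V.
V_GS = 0.306 V < V_th = 0.831 V, so the transistor is in cutoff.

Cutoff; I_D = 0 mA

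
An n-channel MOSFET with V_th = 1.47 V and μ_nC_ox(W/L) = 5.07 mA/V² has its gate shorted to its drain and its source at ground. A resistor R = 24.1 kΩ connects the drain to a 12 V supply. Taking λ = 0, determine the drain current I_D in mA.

With gate tied to drain, V_GS = V_DS ≥ V_GS − V_th, so the device is in saturation.
KCL at the drain: ½ k_n (V_GS − V_th)² = (V_DD − V_GS)/R.
Let x = V_GS − 1.47. Then 61.1 x² + x − 10.53 = 0, giving x = 0.407 V (positive root), so V_GS = 1.88 V.
I_D = (V_DD − V_GS)/R = (12 − 1.88) / 24.1 = 0.42 mA.

I_D = 0.420 mA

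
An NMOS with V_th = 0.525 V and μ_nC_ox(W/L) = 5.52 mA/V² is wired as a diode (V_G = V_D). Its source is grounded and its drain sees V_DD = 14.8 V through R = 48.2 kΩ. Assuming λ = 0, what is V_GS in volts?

With gate tied to drain, V_GS = V_DS ≥ V_GS − V_th, so the device is in saturation.
KCL at the drain: ½ k_n (V_GS − V_th)² = (V_DD − V_GS)/R.
Let x = V_GS − 0.525. Then 133 x² + x − 14.28 = 0, giving x = 0.324 V (positive root), so V_GS = 0.849 V.
I_D = (V_DD − V_GS)/R = (14.8 − 0.849) / 48.2 = 0.289 mA.

V_GS = 0.849 V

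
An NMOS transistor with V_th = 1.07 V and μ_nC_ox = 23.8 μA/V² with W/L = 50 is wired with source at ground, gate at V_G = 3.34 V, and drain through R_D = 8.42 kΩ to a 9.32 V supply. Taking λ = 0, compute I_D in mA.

V_GS = V_G = 3.34 V, so V_ov = 3.34 − 1.07 = 2.27 V.
k_n = μ_nC_ox · (W/L) = 1.19 mA/V².
Assume saturation: I_D = ½ k_n V_ov² = 0.5 × 1.19 × 2.27² = 3.07 mA, giving V_DS = V_DD − I_D R_D = 9.32 − 3.07 × 8.42 = -16.5 V.
But -16.5 V < V_ov = 2.27 V, so the device is actually in triode.
In triode I_D = k_n[V_ov V_DS − ½ V_DS²] and I_D = (V_DD − V_DS)/R_D. Equating: 5.01 V_DS² − 23.74 V_DS + 9.32 = 0, giving V_DS = 0.432 V (the root below V_ov).
I_D = (9.32 − 0.432) / 8.42 = 1.06 mA.

I_D = 1.06 mA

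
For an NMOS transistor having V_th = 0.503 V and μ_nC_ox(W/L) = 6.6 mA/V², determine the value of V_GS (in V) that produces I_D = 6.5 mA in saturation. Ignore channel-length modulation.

In saturation I_D = ½ k_n (V_GS − V_th)², so V_GS − V_th = √(2 I_D / k_n) = √(2 × 6.5 / 6.6) = 1.4 V.
V_GS = 0.503 + 1.4 = 1.91 V.

V_GS = 1.91 V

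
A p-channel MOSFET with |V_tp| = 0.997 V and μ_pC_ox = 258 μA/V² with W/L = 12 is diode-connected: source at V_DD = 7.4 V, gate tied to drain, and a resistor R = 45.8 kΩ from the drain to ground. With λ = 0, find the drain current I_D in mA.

I_D = 0.133 mA

With gate tied to drain, V_SG = V_SD ≥ V_SG − |V_tp|, so the device is in saturation.
k_p = μ_pC_ox · (W/L) = 3.096 mA/V².
KCL at the drain: ½ k_p (V_SG − |V_tp|)² = (V_DD − V_SG)/R.
Let x = V_SG − 0.997. Then 70.9 x² + x − 6.403 = 0, giving x = 0.294 V (positive root), so V_SG = 1.29 V.
I_D = (V_DD − V_SG)/R = (7.4 − 1.29) / 45.8 = 0.133 mA.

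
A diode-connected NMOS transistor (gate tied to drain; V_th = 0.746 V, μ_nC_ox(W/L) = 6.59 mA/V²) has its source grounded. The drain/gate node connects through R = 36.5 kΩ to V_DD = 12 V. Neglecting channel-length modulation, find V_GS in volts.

V_GS = 1.05 V

With gate tied to drain, V_GS = V_DS ≥ V_GS − V_th, so the device is in saturation.
KCL at the drain: ½ k_n (V_GS − V_th)² = (V_DD − V_GS)/R.
Let x = V_GS − 0.746. Then 120 x² + x − 11.25 = 0, giving x = 0.302 V (positive root), so V_GS = 1.05 V.
I_D = (V_DD − V_GS)/R = (12 − 1.05) / 36.5 = 0.3 mA.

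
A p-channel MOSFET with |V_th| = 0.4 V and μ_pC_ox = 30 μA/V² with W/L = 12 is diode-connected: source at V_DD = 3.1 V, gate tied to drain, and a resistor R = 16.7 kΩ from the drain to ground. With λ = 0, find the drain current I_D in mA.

I_D = 0.114 mA

With gate tied to drain, V_SG = V_SD ≥ V_SG − |V_th|, so the device is in saturation.
k_p = μ_pC_ox · (W/L) = 0.36 mA/V².
KCL at the drain: ½ k_p (V_SG − |V_th|)² = (V_DD − V_SG)/R.
Let x = V_SG − 0.4. Then 3.01 x² + x − 2.7 = 0, giving x = 0.796 V (positive root), so V_SG = 1.2 V.
I_D = (V_DD − V_SG)/R = (3.1 − 1.2) / 16.7 = 0.114 mA.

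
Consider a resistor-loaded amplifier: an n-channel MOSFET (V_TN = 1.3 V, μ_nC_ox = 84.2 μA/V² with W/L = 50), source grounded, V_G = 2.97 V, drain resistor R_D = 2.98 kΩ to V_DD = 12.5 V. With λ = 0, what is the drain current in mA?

I_D = 3.95 mA

V_GS = V_G = 2.97 V, so V_ov = 2.97 − 1.3 = 1.67 V.
k_n = μ_nC_ox · (W/L) = 4.21 mA/V².
Assume saturation: I_D = ½ k_n V_ov² = 0.5 × 4.21 × 1.67² = 5.87 mA, giving V_DS = V_DD − I_D R_D = 12.5 − 5.87 × 2.98 = -4.99 V.
But -4.99 V < V_ov = 1.67 V, so the device is actually in triode.
In triode I_D = k_n[V_ov V_DS − ½ V_DS²] and I_D = (V_DD − V_DS)/R_D. Equating: 6.27 V_DS² − 21.95 V_DS + 12.5 = 0, giving V_DS = 0.716 V (the root below V_ov).
I_D = (12.5 − 0.716) / 2.98 = 3.95 mA.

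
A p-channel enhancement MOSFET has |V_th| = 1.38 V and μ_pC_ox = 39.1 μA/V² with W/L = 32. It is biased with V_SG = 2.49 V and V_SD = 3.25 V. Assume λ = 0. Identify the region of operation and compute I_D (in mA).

k_p = μ_pC_ox · (W/L) = 1.251 mA/V².
V_ov = V_SG − |V_th| = 2.49 − 1.38 = 1.11 V.
Since V_SD = 3.25 V ≥ V_ov = 1.11 V, the device is in saturation.
I_D = ½ k_p V_ov² = 0.5 × 1.251 × 1.11² = 0.771 mA.

Saturation; I_D = 0.771 mA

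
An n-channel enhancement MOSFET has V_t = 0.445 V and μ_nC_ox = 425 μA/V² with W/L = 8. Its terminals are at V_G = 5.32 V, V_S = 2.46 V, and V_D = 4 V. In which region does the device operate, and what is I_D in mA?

V_GS = V_G − V_S = 5.32 − 2.46 = 2.86 V; V_DS = V_D − V_S = 4 − 2.46 = 1.54 V.
k_n = μ_nC_ox · (W/L) = 3.4 mA/V².
V_ov = V_GS − V_t = 2.86 − 0.445 = 2.42 V.
Since V_DS = 1.54 V < V_ov = 2.42 V, the device is in the triode region.
I_D = k_n [V_ov · V_DS − ½ V_DS²] = 3.4 × [2.42 × 1.54 − 0.5 × 1.54²] = 8.61 mA.

Triode; I_D = 8.61 mA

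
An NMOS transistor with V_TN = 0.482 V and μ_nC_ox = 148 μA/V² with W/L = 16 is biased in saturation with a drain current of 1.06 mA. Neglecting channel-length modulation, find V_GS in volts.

V_GS = 1.43 V

k_n = μ_nC_ox · (W/L) = 2.368 mA/V².
In saturation I_D = ½ k_n (V_GS − V_TN)², so V_GS − V_TN = √(2 I_D / k_n) = √(2 × 1.06 / 2.368) = 0.946 V.
V_GS = 0.482 + 0.946 = 1.43 V.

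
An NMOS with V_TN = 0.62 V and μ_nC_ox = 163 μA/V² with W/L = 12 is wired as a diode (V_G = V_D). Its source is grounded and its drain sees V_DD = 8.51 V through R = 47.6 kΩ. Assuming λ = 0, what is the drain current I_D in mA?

I_D = 0.157 mA

With gate tied to drain, V_GS = V_DS ≥ V_GS − V_TN, so the device is in saturation.
k_n = μ_nC_ox · (W/L) = 1.956 mA/V².
KCL at the drain: ½ k_n (V_GS − V_TN)² = (V_DD − V_GS)/R.
Let x = V_GS − 0.62. Then 46.6 x² + x − 7.89 = 0, giving x = 0.401 V (positive root), so V_GS = 1.02 V.
I_D = (V_DD − V_GS)/R = (8.51 − 1.02) / 47.6 = 0.157 mA.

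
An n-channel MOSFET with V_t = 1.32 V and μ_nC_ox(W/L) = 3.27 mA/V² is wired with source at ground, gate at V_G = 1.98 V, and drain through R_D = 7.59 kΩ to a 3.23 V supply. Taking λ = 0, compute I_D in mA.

V_GS = V_G = 1.98 V, so V_ov = 1.98 − 1.32 = 0.66 V.
Assume saturation: I_D = ½ k_n V_ov² = 0.5 × 3.27 × 0.66² = 0.712 mA, giving V_DS = V_DD − I_D R_D = 3.23 − 0.712 × 7.59 = -2.18 V.
But -2.18 V < V_ov = 0.66 V, so the device is actually in triode.
In triode I_D = k_n[V_ov V_DS − ½ V_DS²] and I_D = (V_DD − V_DS)/R_D. Equating: 12.4 V_DS² − 17.38 V_DS + 3.23 = 0, giving V_DS = 0.221 V (the root below V_ov).
I_D = (3.23 − 0.221) / 7.59 = 0.396 mA.

I_D = 0.396 mA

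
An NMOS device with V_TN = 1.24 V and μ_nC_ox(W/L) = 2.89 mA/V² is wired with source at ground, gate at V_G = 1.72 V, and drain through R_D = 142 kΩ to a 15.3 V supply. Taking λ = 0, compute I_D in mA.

I_D = 0.107 mA

V_GS = V_G = 1.72 V, so V_ov = 1.72 − 1.24 = 0.48 V.
Assume saturation: I_D = ½ k_n V_ov² = 0.5 × 2.89 × 0.48² = 0.333 mA, giving V_DS = V_DD − I_D R_D = 15.3 − 0.333 × 142 = -32 V.
But -32 V < V_ov = 0.48 V, so the device is actually in triode.
In triode I_D = k_n[V_ov V_DS − ½ V_DS²] and I_D = (V_DD − V_DS)/R_D. Equating: 205 V_DS² − 198 V_DS + 15.3 = 0, giving V_DS = 0.0847 V (the root below V_ov).
I_D = (15.3 − 0.0847) / 142 = 0.107 mA.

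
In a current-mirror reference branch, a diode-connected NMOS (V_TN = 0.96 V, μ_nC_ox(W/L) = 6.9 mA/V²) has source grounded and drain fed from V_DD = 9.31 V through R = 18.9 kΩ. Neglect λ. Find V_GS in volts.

With gate tied to drain, V_GS = V_DS ≥ V_GS − V_TN, so the device is in saturation.
KCL at the drain: ½ k_n (V_GS − V_TN)² = (V_DD − V_GS)/R.
Let x = V_GS − 0.96. Then 65.2 x² + x − 8.35 = 0, giving x = 0.35 V (positive root), so V_GS = 1.31 V.
I_D = (V_DD − V_GS)/R = (9.31 − 1.31) / 18.9 = 0.423 mA.

V_GS = 1.31 V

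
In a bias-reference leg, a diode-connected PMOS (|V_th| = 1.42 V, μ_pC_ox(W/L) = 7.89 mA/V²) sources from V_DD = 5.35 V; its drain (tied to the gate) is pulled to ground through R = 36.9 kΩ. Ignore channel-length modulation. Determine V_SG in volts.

With gate tied to drain, V_SG = V_SD ≥ V_SG − |V_th|, so the device is in saturation.
KCL at the drain: ½ k_p (V_SG − |V_th|)² = (V_DD − V_SG)/R.
Let x = V_SG − 1.42. Then 146 x² + x − 3.93 = 0, giving x = 0.161 V (positive root), so V_SG = 1.58 V.
I_D = (V_DD − V_SG)/R = (5.35 − 1.58) / 36.9 = 0.102 mA.

V_SG = 1.58 V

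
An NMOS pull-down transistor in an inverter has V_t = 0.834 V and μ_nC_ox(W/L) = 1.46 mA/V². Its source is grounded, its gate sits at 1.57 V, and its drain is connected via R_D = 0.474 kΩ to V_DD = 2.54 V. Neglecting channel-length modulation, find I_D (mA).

I_D = 0.395 mA

V_GS = V_G = 1.57 V, so V_ov = 1.57 − 0.834 = 0.736 V.
Assume saturation: I_D = ½ k_n V_ov² = 0.5 × 1.46 × 0.736² = 0.395 mA, giving V_DS = V_DD − I_D R_D = 2.54 − 0.395 × 0.474 = 2.35 V.
V_DS = 2.35 V ≥ V_ov = 0.736 V, confirming saturation.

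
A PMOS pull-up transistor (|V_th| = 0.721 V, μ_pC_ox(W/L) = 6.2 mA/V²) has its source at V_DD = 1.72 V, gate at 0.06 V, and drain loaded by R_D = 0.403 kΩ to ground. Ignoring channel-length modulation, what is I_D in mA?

I_D = 2.55 mA

V_SG = V_DD − V_G = 1.72 − 0.06 = 1.66 V, so V_ov = 1.66 − 0.721 = 0.939 V.
Assume saturation: I_D = ½ k_p V_ov² = 0.5 × 6.2 × 0.939² = 2.73 mA, giving V_SD = V_DD − I_D R_D = 1.72 − 2.73 × 0.403 = 0.618 V.
But 0.618 V < V_ov = 0.939 V, so the device is actually in triode.
In triode I_D = k_p[V_ov V_SD − ½ V_SD²] and I_D = (V_DD − V_SD)/R_D. Equating: 1.25 V_SD² − 3.346 V_SD + 1.72 = 0, giving V_SD = 0.694 V (the root below V_ov).
I_D = (1.72 − 0.694) / 0.403 = 2.55 mA.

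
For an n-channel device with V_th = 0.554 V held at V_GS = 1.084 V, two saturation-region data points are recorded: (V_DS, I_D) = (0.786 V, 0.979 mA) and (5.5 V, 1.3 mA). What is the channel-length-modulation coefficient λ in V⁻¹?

With V_GS fixed, I_D ∝ (1 + λ V_DS) in saturation, so I_D2/I_D1 = (1 + λ V_DS2)/(1 + λ V_DS1).
1.3/0.979 = 1.328 = (1 + 5.5 λ)/(1 + 0.786 λ).
Solving: λ (I_D1 V_DS2 − I_D2 V_DS1) = I_D2 − I_D1, so λ = (1.3 − 0.979) / (0.979 × 5.5 − 1.3 × 0.786) = 0.321 / 4.36 = 0.0736 V⁻¹.

λ = 0.0736 V⁻¹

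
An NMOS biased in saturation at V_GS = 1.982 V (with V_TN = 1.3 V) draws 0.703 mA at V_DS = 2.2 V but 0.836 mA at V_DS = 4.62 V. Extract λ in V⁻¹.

λ = 0.0944 V⁻¹

With V_GS fixed, I_D ∝ (1 + λ V_DS) in saturation, so I_D2/I_D1 = (1 + λ V_DS2)/(1 + λ V_DS1).
0.836/0.703 = 1.189 = (1 + 4.62 λ)/(1 + 2.2 λ).
Solving: λ (I_D1 V_DS2 − I_D2 V_DS1) = I_D2 − I_D1, so λ = (0.836 − 0.703) / (0.703 × 4.62 − 0.836 × 2.2) = 0.133 / 1.41 = 0.0944 V⁻¹.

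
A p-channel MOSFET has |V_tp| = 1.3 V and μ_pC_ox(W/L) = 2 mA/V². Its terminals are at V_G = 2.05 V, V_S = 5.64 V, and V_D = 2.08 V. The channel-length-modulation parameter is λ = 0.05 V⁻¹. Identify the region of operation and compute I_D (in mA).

V_SG = V_S − V_G = 5.64 − 2.05 = 3.59 V; V_SD = V_S − V_D = 5.64 − 2.08 = 3.56 V.
V_ov = V_SG − |V_tp| = 3.59 − 1.3 = 2.29 V.
Since V_SD = 3.56 V ≥ V_ov = 2.29 V, the device is in saturation.
I_D = ½ k_p V_ov² (1 + λ V_SD) = 0.5 × 2 × 2.29² × (1 + 0.05 × 3.56) = 6.18 mA.

Saturation; I_D = 6.18 mA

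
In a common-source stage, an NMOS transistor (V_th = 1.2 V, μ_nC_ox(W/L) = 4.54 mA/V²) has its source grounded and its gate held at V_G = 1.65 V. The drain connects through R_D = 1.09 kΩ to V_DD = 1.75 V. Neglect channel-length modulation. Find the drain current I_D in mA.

I_D = 0.460 mA

V_GS = V_G = 1.65 V, so V_ov = 1.65 − 1.2 = 0.45 V.
Assume saturation: I_D = ½ k_n V_ov² = 0.5 × 4.54 × 0.45² = 0.46 mA, giving V_DS = V_DD − I_D R_D = 1.75 − 0.46 × 1.09 = 1.25 V.
V_DS = 1.25 V ≥ V_ov = 0.45 V, confirming saturation.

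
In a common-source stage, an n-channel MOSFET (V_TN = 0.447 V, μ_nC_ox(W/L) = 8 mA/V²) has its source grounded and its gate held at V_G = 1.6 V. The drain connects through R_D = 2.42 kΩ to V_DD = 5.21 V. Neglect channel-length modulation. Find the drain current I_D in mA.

V_GS = V_G = 1.6 V, so V_ov = 1.6 − 0.447 = 1.15 V.
Assume saturation: I_D = ½ k_n V_ov² = 0.5 × 8 × 1.15² = 5.32 mA, giving V_DS = V_DD − I_D R_D = 5.21 − 5.32 × 2.42 = -7.66 V.
But -7.66 V < V_ov = 1.15 V, so the device is actually in triode.
In triode I_D = k_n[V_ov V_DS − ½ V_DS²] and I_D = (V_DD − V_DS)/R_D. Equating: 9.68 V_DS² − 23.32 V_DS + 5.21 = 0, giving V_DS = 0.249 V (the root below V_ov).
I_D = (5.21 − 0.249) / 2.42 = 2.05 mA.

I_D = 2.05 mA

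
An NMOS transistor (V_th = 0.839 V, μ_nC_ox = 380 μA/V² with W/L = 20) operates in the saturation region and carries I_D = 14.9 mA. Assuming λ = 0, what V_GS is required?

V_GS = 2.82 V

k_n = μ_nC_ox · (W/L) = 7.6 mA/V².
In saturation I_D = ½ k_n (V_GS − V_th)², so V_GS − V_th = √(2 I_D / k_n) = √(2 × 14.9 / 7.6) = 1.98 V.
V_GS = 0.839 + 1.98 = 2.82 V.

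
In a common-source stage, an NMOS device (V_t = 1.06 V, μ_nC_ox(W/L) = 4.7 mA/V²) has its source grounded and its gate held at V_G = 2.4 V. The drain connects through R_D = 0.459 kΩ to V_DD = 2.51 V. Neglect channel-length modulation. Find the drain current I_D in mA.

V_GS = V_G = 2.4 V, so V_ov = 2.4 − 1.06 = 1.34 V.
Assume saturation: I_D = ½ k_n V_ov² = 0.5 × 4.7 × 1.34² = 4.22 mA, giving V_DS = V_DD − I_D R_D = 2.51 − 4.22 × 0.459 = 0.573 V.
But 0.573 V < V_ov = 1.34 V, so the device is actually in triode.
In triode I_D = k_n[V_ov V_DS − ½ V_DS²] and I_D = (V_DD − V_DS)/R_D. Equating: 1.08 V_DS² − 3.891 V_DS + 2.51 = 0, giving V_DS = 0.841 V (the root below V_ov).
I_D = (2.51 − 0.841) / 0.459 = 3.64 mA.

I_D = 3.64 mA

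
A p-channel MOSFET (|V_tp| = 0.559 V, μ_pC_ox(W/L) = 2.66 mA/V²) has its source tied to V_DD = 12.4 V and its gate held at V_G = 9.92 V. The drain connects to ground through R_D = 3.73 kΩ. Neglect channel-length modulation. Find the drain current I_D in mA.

I_D = 3.12 mA

V_SG = V_DD − V_G = 12.4 − 9.92 = 2.48 V, so V_ov = 2.48 − 0.559 = 1.92 V.
Assume saturation: I_D = ½ k_p V_ov² = 0.5 × 2.66 × 1.92² = 4.91 mA, giving V_SD = V_DD − I_D R_D = 12.4 − 4.91 × 3.73 = -5.91 V.
But -5.91 V < V_ov = 1.92 V, so the device is actually in triode.
In triode I_D = k_p[V_ov V_SD − ½ V_SD²] and I_D = (V_DD − V_SD)/R_D. Equating: 4.96 V_SD² − 20.06 V_SD + 12.4 = 0, giving V_SD = 0.762 V (the root below V_ov).
I_D = (12.4 − 0.762) / 3.73 = 3.12 mA.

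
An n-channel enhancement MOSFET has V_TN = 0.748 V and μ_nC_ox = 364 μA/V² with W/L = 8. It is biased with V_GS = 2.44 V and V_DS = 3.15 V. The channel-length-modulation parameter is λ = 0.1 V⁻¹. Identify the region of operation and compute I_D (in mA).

k_n = μ_nC_ox · (W/L) = 2.912 mA/V².
V_ov = V_GS − V_TN = 2.44 − 0.748 = 1.69 V.
Since V_DS = 3.15 V ≥ V_ov = 1.69 V, the device is in saturation.
I_D = ½ k_n V_ov² (1 + λ V_DS) = 0.5 × 2.912 × 1.69² × (1 + 0.1 × 3.15) = 5.48 mA.

Saturation; I_D = 5.48 mA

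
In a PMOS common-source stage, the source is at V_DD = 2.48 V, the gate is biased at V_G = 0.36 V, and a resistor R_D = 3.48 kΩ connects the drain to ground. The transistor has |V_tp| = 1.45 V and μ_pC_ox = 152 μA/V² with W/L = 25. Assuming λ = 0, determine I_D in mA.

V_SG = V_DD − V_G = 2.48 − 0.36 = 2.12 V, so V_ov = 2.12 − 1.45 = 0.67 V.
k_p = μ_pC_ox · (W/L) = 3.8 mA/V².
Assume saturation: I_D = ½ k_p V_ov² = 0.5 × 3.8 × 0.67² = 0.853 mA, giving V_SD = V_DD − I_D R_D = 2.48 − 0.853 × 3.48 = -0.488 V.
But -0.488 V < V_ov = 0.67 V, so the device is actually in triode.
In triode I_D = k_p[V_ov V_SD − ½ V_SD²] and I_D = (V_DD − V_SD)/R_D. Equating: 6.61 V_SD² − 9.86 V_SD + 2.48 = 0, giving V_SD = 0.32 V (the root below V_ov).
I_D = (2.48 − 0.32) / 3.48 = 0.621 mA.

I_D = 0.621 mA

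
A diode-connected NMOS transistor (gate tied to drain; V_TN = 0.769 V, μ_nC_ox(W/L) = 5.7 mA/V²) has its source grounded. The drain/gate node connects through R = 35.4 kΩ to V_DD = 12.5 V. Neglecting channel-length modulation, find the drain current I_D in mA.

With gate tied to drain, V_GS = V_DS ≥ V_GS − V_TN, so the device is in saturation.
KCL at the drain: ½ k_n (V_GS − V_TN)² = (V_DD − V_GS)/R.
Let x = V_GS − 0.769. Then 101 x² + x − 11.73 = 0, giving x = 0.336 V (positive root), so V_GS = 1.11 V.
I_D = (V_DD − V_GS)/R = (12.5 − 1.11) / 35.4 = 0.322 mA.

I_D = 0.322 mA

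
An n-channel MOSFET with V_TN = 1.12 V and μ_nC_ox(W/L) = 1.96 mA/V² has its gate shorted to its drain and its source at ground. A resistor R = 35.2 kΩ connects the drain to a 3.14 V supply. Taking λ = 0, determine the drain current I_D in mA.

With gate tied to drain, V_GS = V_DS ≥ V_GS − V_TN, so the device is in saturation.
KCL at the drain: ½ k_n (V_GS − V_TN)² = (V_DD − V_GS)/R.
Let x = V_GS − 1.12. Then 34.5 x² + x − 2.02 = 0, giving x = 0.228 V (positive root), so V_GS = 1.35 V.
I_D = (V_DD − V_GS)/R = (3.14 − 1.35) / 35.2 = 0.0509 mA.

I_D = 0.0509 mA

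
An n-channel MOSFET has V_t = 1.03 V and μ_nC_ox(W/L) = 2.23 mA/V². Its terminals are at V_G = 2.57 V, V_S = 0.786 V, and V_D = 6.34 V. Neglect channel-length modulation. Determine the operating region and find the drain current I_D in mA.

V_GS = V_G − V_S = 2.57 − 0.786 = 1.78 V; V_DS = V_D − V_S = 6.34 − 0.786 = 5.55 V.
V_ov = V_GS − V_t = 1.78 − 1.03 = 0.754 V.
Since V_DS = 5.55 V ≥ V_ov = 0.754 V, the device is in saturation.
I_D = ½ k_n V_ov² = 0.5 × 2.23 × 0.754² = 0.634 mA.

Saturation; I_D = 0.634 mA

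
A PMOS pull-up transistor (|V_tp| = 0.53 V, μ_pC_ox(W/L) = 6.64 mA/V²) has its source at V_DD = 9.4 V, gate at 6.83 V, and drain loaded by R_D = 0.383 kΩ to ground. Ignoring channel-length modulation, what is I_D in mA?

I_D = 13.8 mA

V_SG = V_DD − V_G = 9.4 − 6.83 = 2.57 V, so V_ov = 2.57 − 0.53 = 2.04 V.
Assume saturation: I_D = ½ k_p V_ov² = 0.5 × 6.64 × 2.04² = 13.8 mA, giving V_SD = V_DD − I_D R_D = 9.4 − 13.8 × 0.383 = 4.11 V.
V_SD = 4.11 V ≥ V_ov = 2.04 V, confirming saturation.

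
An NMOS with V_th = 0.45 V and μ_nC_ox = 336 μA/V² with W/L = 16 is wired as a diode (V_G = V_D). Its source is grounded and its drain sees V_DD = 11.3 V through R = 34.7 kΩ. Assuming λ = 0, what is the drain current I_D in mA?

With gate tied to drain, V_GS = V_DS ≥ V_GS − V_th, so the device is in saturation.
k_n = μ_nC_ox · (W/L) = 5.376 mA/V².
KCL at the drain: ½ k_n (V_GS − V_th)² = (V_DD − V_GS)/R.
Let x = V_GS − 0.45. Then 93.3 x² + x − 10.85 = 0, giving x = 0.336 V (positive root), so V_GS = 0.786 V.
I_D = (V_DD − V_GS)/R = (11.3 − 0.786) / 34.7 = 0.303 mA.

I_D = 0.303 mA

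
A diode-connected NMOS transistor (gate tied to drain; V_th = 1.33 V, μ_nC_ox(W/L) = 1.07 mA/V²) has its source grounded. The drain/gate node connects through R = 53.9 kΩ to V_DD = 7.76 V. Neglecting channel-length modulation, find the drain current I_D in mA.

With gate tied to drain, V_GS = V_DS ≥ V_GS − V_th, so the device is in saturation.
KCL at the drain: ½ k_n (V_GS − V_th)² = (V_DD − V_GS)/R.
Let x = V_GS − 1.33. Then 28.8 x² + x − 6.43 = 0, giving x = 0.455 V (positive root), so V_GS = 1.79 V.
I_D = (V_DD − V_GS)/R = (7.76 − 1.79) / 53.9 = 0.111 mA.

I_D = 0.111 mA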